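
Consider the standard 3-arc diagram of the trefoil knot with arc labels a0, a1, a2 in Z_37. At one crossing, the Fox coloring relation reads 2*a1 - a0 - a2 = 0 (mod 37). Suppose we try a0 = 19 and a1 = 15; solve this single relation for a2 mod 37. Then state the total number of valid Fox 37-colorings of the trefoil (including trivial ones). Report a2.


Step 1: Apply the given crossing relation 2*a1 - a0 - a2 = 0 (mod 37).
  a2 = 2*a1 - a0 mod 37
  a2 = 2*15 - 19 mod 37
  a2 = 30 - 19 mod 37
  a2 = 11 mod 37 = 11
Step 2: The trefoil has determinant 3.
  Number of Fox p-colorings (p prime) is p^2 if p = 3, else p.
  Since 37 does not divide 3, only trivial (constant) colorings exist.
  (So the trial a0 = 19, a1 = 15 with a0 != a1 does NOT extend to a valid coloring of the whole trefoil: the other two crossing relations require 3*(a1 - a0) = 0 (mod 37), which fails.)
  Total colorings = 37
Step 3: a2 = 11, total Fox 37-colorings = 37

11


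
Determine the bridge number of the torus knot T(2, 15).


The bridge number of T(p,q) is min(p,q).
min(2, 15) = 2

2


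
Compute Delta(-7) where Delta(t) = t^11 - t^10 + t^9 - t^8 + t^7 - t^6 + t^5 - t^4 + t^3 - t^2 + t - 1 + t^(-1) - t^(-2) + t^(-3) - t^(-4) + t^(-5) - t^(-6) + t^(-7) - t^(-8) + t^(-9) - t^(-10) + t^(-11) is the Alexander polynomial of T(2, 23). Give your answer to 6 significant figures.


Substituting t = -7 into Delta(t) = t^11 - t^10 + t^9 - t^8 + t^7 - t^6 + t^5 - t^4 + t^3 - t^2 + t - 1 + t^(-1) - t^(-2) + t^(-3) - t^(-4) + t^(-5) - t^(-6) + t^(-7) - t^(-8) + t^(-9) - t^(-10) + t^(-11):
Term values: (-1977326743) + (-282475249) + (-40353607) + (-5764801) + (-823543) + (-117649) + (-16807) + (-2401) + (-343) + (-49) + (-7) + (-1) + (-0.142857) + (-0.0204082) + (-0.00291545) + (-0.000416493) + (-5.9499e-05) + (-8.49986e-06) + (-1.21427e-06) + (-1.73467e-07) + (-2.47809e-08) + (-3.54013e-09) + (-5.05733e-10)
Sum = -2306881200
Rounded to 6 significant figures: -2.30688e+09

-2.30688e+09


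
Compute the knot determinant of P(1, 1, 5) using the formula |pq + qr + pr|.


Step 1: Compute pq + qr + pr.
pq = 1*1 = 1
qr = 1*5 = 5
pr = 1*5 = 5
pq + qr + pr = 1 + 5 + 5 = 11
Step 2: Take absolute value.
det(P(1,1,5)) = |11| = 11

11


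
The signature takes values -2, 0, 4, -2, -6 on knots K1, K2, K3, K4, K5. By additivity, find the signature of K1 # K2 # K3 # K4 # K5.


The signature is additive under connected sum.
signature(K1 # K2 # K3 # K4 # K5) = (-2) + (0) + (4) + (-2) + (-6)
= -6

-6


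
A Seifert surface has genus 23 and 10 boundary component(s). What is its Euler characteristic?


chi = 2 - 2g - b
= 2 - 2*23 - 10
= 2 - 46 - 10 = -54

-54


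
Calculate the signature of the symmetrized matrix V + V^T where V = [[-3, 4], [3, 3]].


Step 1: V + V^T = [[-6, 7], [7, 6]]
Step 2: trace = 0, det = -85
Step 3: Discriminant = 0^2 - 4*(-85) = 340
Step 4: Eigenvalues: 9.21954, -9.21954
Step 5: Signature = (# positive eigenvalues) - (# negative eigenvalues) = 0

0


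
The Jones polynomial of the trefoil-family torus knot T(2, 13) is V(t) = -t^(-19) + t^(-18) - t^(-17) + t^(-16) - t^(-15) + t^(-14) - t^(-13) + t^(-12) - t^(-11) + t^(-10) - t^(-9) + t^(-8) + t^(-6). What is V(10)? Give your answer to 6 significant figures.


Substituting t = 10 into V(t) = -t^(-19) + t^(-18) - t^(-17) + t^(-16) - t^(-15) + t^(-14) - t^(-13) + t^(-12) - t^(-11) + t^(-10) - t^(-9) + t^(-8) + t^(-6):
  (-)t^(-19) = -1e-19
  (+)t^(-18) = 1e-18
  (-)t^(-17) = -1e-17
  (+)t^(-16) = 1e-16
  (-)t^(-15) = -1e-15
  (+)t^(-14) = 1e-14
  (-)t^(-13) = -1e-13
  (+)t^(-12) = 1e-12
  (-)t^(-11) = -1e-11
  (+)t^(-10) = 1e-10
  (-)t^(-9) = -1e-09
  (+)t^(-8) = 1e-08
  (+)t^(-6) = 1e-06
Sum = (-1e-19) + (1e-18) + (-1e-17) + (1e-16) + (-1e-15) + (1e-14) + (-1e-13) + (1e-12) + (-1e-11) + (1e-10) + (-1e-09) + (1e-08) + (1e-06)
= 1.009090909e-06
Rounded to 6 significant figures: 1.00909e-06

1.00909e-06


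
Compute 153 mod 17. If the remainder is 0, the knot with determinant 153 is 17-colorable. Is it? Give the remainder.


Step 1: A knot is p-colorable if and only if p divides its determinant.
Step 2: Compute 153 mod 17.
153 = 9 * 17 + 0
Step 3: 153 mod 17 = 0
Step 4: The knot is 17-colorable: yes

0


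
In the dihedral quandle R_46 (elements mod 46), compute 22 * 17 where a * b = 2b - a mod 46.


22 * 17 = 2*17 - 22 mod 46
= 34 - 22 mod 46
= 12 mod 46 = 12

12


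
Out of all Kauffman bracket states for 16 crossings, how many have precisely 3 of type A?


We choose which 3 of 16 crossings get A-smoothings.
C(16, 3) = 16! / (3! * 13!)
= 560

560


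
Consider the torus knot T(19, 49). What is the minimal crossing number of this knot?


For a torus knot T(p, q) with gcd(p,q)=1,
the crossing number is min(p*(q-1), q*(p-1)).
p*(q-1) = 19*48 = 912
q*(p-1) = 49*18 = 882
min(912, 882) = 882

882


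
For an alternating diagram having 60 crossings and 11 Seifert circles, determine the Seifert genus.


For alternating knots, g = (c - s + 1)/2.
= (60 - 11 + 1)/2
= 50/2 = 25

25


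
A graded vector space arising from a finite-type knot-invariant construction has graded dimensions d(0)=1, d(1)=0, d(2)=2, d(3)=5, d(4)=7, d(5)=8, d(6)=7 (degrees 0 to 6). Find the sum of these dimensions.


Total dimension = d(0) + d(1) + ... + d(6)
= 1 + 0 + 2 + 5 + 7 + 8 + 7
= 30

30


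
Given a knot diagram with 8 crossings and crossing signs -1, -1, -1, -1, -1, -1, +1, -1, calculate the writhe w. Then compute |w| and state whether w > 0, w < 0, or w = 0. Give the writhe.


Step 1: Count positive crossings (+1).
Positive crossings: 1
Step 2: Count negative crossings (-1).
Negative crossings: 7
Step 3: Writhe = (positive) - (negative)
w = 1 - 7 = -6
Step 4: |w| = 6, and w is negative

-6


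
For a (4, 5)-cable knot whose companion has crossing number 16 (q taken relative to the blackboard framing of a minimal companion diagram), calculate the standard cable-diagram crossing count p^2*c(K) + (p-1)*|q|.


Step 1: Each of the c(K) crossings of the companion diagram becomes p*p = p^2 crossings among the p parallel strands, and each of the |q| twists s_1 s_2 ... s_(p-1) adds (p-1) crossings.
  Crossings = p^2 * c(K) + (p-1)*|q|
Step 2: = 4^2 * 16 + (4-1)*5
Step 3: = 16*16 + 3*5
Step 4: = 256 + 15 = 271

271


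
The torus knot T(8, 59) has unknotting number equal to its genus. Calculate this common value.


For a torus knot T(p,q), both the unknotting number and genus equal (p-1)(q-1)/2.
= (8-1)(59-1)/2
= 7*58/2
= 406/2 = 203

203


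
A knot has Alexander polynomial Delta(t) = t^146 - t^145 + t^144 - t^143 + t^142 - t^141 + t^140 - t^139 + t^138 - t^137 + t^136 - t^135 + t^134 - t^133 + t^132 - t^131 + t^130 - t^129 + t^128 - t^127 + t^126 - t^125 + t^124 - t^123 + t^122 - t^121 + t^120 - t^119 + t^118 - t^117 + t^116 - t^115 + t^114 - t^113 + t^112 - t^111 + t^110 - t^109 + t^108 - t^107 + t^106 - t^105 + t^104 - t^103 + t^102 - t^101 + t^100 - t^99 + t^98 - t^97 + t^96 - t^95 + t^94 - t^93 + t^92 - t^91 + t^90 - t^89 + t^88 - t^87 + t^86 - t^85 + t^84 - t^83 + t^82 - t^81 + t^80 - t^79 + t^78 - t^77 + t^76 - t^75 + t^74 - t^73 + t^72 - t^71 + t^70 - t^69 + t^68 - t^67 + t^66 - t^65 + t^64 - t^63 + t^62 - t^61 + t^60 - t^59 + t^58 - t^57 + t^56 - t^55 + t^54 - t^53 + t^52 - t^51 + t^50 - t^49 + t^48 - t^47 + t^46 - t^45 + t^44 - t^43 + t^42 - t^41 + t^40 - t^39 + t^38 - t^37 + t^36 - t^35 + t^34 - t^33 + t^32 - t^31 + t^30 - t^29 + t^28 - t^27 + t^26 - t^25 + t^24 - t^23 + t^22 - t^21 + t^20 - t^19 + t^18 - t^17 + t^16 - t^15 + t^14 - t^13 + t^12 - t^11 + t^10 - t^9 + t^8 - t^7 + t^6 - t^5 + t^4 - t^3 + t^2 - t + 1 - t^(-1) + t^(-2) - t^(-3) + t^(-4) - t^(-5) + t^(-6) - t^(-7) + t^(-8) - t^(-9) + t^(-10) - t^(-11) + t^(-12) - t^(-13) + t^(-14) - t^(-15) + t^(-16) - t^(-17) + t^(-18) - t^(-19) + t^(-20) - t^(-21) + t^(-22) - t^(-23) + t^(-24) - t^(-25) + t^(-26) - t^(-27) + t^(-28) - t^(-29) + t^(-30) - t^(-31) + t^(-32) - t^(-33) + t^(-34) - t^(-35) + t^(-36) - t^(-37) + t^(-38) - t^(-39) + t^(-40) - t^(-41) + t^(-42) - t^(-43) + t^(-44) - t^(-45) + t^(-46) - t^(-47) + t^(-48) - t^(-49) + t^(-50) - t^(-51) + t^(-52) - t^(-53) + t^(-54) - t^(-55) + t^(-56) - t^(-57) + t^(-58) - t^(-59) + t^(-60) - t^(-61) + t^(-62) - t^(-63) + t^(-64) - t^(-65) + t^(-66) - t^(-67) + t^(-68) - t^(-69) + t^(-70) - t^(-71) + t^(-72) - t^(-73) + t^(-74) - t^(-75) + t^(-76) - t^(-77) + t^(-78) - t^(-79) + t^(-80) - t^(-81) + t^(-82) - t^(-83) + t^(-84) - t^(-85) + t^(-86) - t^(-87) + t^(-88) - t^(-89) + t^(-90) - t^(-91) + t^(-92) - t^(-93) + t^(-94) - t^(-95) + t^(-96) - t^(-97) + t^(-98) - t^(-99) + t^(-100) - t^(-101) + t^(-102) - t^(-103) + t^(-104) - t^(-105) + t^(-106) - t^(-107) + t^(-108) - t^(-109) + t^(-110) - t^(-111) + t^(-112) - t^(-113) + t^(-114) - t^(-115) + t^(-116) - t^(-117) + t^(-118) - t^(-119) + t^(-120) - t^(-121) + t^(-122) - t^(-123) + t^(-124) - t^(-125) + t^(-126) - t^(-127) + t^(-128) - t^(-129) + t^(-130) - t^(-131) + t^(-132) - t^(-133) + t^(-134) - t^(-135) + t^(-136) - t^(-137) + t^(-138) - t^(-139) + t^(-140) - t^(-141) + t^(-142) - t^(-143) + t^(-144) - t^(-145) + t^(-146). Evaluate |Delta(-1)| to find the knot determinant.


Step 1: The polynomial has 293 terms with alternating signs, exponents from 146 down to -146.
Step 2: Substitute t = -1. The i-th term has coefficient (-1)^i and exponent (m-i),
  so its value is (-1)^i * (-1)^(m-i) = (-1)^m = 1 for every i.
Step 3: All 293 terms equal 1, so Delta(-1) = 293 * (1) = 293
Step 4: |Delta(-1)| = 293

293


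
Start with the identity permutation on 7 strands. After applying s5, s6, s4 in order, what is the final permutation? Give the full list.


Starting with identity [1, 2, 3, 4, 5, 6, 7].
Apply generators in sequence:
  After s5: [1, 2, 3, 4, 6, 5, 7]
  After s6: [1, 2, 3, 4, 6, 7, 5]
  After s4: [1, 2, 3, 6, 4, 7, 5]
Final permutation: [1, 2, 3, 6, 4, 7, 5]

[1, 2, 3, 6, 4, 7, 5]


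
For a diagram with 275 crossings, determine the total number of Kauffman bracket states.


Each crossing contributes 2 choices (A-smoothing or B-smoothing).
Total states = 2^275 = 60708402882054033466233184588234965832575213720379360039119137804340758912662765568

60708402882054033466233184588234965832575213720379360039119137804340758912662765568


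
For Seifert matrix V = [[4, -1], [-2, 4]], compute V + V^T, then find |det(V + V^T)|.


Step 1: Form V + V^T where V = [[4, -1], [-2, 4]]
  V^T = [[4, -2], [-1, 4]]
  V + V^T = [[8, -3], [-3, 8]]
Step 2: det(V + V^T) = 8*8 - (-3)*(-3)
  = 64 - 9 = 55
Step 3: Knot determinant = |det(V + V^T)| = |55| = 55

55


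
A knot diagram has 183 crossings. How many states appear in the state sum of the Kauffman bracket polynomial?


Each crossing contributes 2 choices (A-smoothing or B-smoothing).
Total states = 2^183 = 12259964326927110866866776217202473468949912977468817408

12259964326927110866866776217202473468949912977468817408


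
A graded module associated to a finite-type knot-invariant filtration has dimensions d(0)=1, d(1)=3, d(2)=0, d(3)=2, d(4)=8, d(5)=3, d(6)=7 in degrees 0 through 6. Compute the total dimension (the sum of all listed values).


Total dimension = d(0) + d(1) + ... + d(6)
= 1 + 3 + 0 + 2 + 8 + 3 + 7
= 24

24


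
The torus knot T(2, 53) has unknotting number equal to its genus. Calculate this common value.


For a torus knot T(p,q), both the unknotting number and genus equal (p-1)(q-1)/2.
= (2-1)(53-1)/2
= 1*52/2
= 52/2 = 26

26


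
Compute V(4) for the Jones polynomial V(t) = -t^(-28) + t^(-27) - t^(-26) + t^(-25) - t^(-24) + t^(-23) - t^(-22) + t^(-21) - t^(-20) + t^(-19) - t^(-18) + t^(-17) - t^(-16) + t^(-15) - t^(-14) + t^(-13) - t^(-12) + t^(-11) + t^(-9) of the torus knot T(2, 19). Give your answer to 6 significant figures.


Substituting t = 4 into V(t) = -t^(-28) + t^(-27) - t^(-26) + t^(-25) - t^(-24) + t^(-23) - t^(-22) + t^(-21) - t^(-20) + t^(-19) - t^(-18) + t^(-17) - t^(-16) + t^(-15) - t^(-14) + t^(-13) - t^(-12) + t^(-11) + t^(-9):
  (-)t^(-28) = -1.38778e-17
  (+)t^(-27) = 5.55112e-17
  (-)t^(-26) = -2.22045e-16
  (+)t^(-25) = 8.88178e-16
  (-)t^(-24) = -3.55271e-15
  (+)t^(-23) = 1.42109e-14
  (-)t^(-22) = -5.68434e-14
  (+)t^(-21) = 2.27374e-13
  (-)t^(-20) = -9.09495e-13
  (+)t^(-19) = 3.63798e-12
  (-)t^(-18) = -1.45519e-11
  (+)t^(-17) = 5.82077e-11
  (-)t^(-16) = -2.32831e-10
  (+)t^(-15) = 9.31323e-10
  (-)t^(-14) = -3.72529e-09
  (+)t^(-13) = 1.49012e-08
  (-)t^(-12) = -5.96046e-08
  (+)t^(-11) = 2.38419e-07
  (+)t^(-9) = 3.8147e-06
Sum = (-1.38778e-17) + (5.55112e-17) + (-2.22045e-16) + (8.88178e-16) + (-3.55271e-15) + (1.42109e-14) + (-5.68434e-14) + (2.27374e-13) + (-9.09495e-13) + (3.63798e-12) + (-1.45519e-11) + (5.82077e-11) + (-2.32831e-10) + (9.31323e-10) + (-3.72529e-09) + (1.49012e-08) + (-5.96046e-08) + (2.38419e-07) + (3.8147e-06)
= 4.005432129e-06
Rounded to 6 significant figures: 4.00543e-06

4.00543e-06


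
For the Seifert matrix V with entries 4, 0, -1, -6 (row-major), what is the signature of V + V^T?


Step 1: V + V^T = [[8, -1], [-1, -12]]
Step 2: trace = -4, det = -97
Step 3: Discriminant = (-4)^2 - 4*(-97) = 404
Step 4: Eigenvalues: 8.04988, -12.0499
Step 5: Signature = (# positive eigenvalues) - (# negative eigenvalues) = 0

0


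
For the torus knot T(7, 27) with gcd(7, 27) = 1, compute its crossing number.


For a torus knot T(p, q) with gcd(p,q)=1,
the crossing number is min(p*(q-1), q*(p-1)).
p*(q-1) = 7*26 = 182
q*(p-1) = 27*6 = 162
min(182, 162) = 162

162


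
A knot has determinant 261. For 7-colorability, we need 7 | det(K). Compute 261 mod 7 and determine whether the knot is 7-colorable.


Step 1: A knot is p-colorable if and only if p divides its determinant.
Step 2: Compute 261 mod 7.
261 = 37 * 7 + 2
Step 3: 261 mod 7 = 2
Step 4: The knot is 7-colorable: no

2


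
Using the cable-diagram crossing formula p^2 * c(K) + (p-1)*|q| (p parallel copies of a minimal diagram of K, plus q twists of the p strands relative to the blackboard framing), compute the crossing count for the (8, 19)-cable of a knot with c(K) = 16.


Step 1: Each of the c(K) crossings of the companion diagram becomes p*p = p^2 crossings among the p parallel strands, and each of the |q| twists s_1 s_2 ... s_(p-1) adds (p-1) crossings.
  Crossings = p^2 * c(K) + (p-1)*|q|
Step 2: = 8^2 * 16 + (8-1)*19
Step 3: = 64*16 + 7*19
Step 4: = 1024 + 133 = 1157

1157


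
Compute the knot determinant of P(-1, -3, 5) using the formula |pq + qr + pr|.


Step 1: Compute pq + qr + pr.
pq = (-1)*(-3) = 3
qr = (-3)*5 = -15
pr = (-1)*5 = -5
pq + qr + pr = 3 + (-15) + (-5) = -17
Step 2: Take absolute value.
det(P(-1,-3,5)) = |-17| = 17

17


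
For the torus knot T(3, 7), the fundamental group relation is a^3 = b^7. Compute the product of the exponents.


The relation is a^3 = b^7.
Product of exponents = 3 * 7
= 21

21


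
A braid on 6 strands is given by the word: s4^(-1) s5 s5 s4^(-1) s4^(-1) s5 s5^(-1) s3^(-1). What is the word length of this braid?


The word length counts the number of generators (including inverses).
Listing each generator: s4^(-1), s5, s5, s4^(-1), s4^(-1), s5, s5^(-1), s3^(-1)
There are 8 generators in this braid word.

8


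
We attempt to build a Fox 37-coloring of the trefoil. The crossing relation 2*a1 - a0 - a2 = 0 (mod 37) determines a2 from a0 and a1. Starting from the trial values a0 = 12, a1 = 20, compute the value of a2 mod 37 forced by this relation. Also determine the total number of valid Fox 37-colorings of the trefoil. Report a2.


Step 1: Apply the given crossing relation 2*a1 - a0 - a2 = 0 (mod 37).
  a2 = 2*a1 - a0 mod 37
  a2 = 2*20 - 12 mod 37
  a2 = 40 - 12 mod 37
  a2 = 28 mod 37 = 28
Step 2: The trefoil has determinant 3.
  Number of Fox p-colorings (p prime) is p^2 if p = 3, else p.
  Since 37 does not divide 3, only trivial (constant) colorings exist.
  (So the trial a0 = 12, a1 = 20 with a0 != a1 does NOT extend to a valid coloring of the whole trefoil: the other two crossing relations require 3*(a1 - a0) = 0 (mod 37), which fails.)
  Total colorings = 37
Step 3: a2 = 28, total Fox 37-colorings = 37

28


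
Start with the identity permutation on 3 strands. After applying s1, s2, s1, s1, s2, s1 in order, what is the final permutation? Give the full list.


Starting with identity [1, 2, 3].
Apply generators in sequence:
  After s1: [2, 1, 3]
  After s2: [2, 3, 1]
  After s1: [3, 2, 1]
  After s1: [2, 3, 1]
  After s2: [2, 1, 3]
  After s1: [1, 2, 3]
Final permutation: [1, 2, 3]

[1, 2, 3]


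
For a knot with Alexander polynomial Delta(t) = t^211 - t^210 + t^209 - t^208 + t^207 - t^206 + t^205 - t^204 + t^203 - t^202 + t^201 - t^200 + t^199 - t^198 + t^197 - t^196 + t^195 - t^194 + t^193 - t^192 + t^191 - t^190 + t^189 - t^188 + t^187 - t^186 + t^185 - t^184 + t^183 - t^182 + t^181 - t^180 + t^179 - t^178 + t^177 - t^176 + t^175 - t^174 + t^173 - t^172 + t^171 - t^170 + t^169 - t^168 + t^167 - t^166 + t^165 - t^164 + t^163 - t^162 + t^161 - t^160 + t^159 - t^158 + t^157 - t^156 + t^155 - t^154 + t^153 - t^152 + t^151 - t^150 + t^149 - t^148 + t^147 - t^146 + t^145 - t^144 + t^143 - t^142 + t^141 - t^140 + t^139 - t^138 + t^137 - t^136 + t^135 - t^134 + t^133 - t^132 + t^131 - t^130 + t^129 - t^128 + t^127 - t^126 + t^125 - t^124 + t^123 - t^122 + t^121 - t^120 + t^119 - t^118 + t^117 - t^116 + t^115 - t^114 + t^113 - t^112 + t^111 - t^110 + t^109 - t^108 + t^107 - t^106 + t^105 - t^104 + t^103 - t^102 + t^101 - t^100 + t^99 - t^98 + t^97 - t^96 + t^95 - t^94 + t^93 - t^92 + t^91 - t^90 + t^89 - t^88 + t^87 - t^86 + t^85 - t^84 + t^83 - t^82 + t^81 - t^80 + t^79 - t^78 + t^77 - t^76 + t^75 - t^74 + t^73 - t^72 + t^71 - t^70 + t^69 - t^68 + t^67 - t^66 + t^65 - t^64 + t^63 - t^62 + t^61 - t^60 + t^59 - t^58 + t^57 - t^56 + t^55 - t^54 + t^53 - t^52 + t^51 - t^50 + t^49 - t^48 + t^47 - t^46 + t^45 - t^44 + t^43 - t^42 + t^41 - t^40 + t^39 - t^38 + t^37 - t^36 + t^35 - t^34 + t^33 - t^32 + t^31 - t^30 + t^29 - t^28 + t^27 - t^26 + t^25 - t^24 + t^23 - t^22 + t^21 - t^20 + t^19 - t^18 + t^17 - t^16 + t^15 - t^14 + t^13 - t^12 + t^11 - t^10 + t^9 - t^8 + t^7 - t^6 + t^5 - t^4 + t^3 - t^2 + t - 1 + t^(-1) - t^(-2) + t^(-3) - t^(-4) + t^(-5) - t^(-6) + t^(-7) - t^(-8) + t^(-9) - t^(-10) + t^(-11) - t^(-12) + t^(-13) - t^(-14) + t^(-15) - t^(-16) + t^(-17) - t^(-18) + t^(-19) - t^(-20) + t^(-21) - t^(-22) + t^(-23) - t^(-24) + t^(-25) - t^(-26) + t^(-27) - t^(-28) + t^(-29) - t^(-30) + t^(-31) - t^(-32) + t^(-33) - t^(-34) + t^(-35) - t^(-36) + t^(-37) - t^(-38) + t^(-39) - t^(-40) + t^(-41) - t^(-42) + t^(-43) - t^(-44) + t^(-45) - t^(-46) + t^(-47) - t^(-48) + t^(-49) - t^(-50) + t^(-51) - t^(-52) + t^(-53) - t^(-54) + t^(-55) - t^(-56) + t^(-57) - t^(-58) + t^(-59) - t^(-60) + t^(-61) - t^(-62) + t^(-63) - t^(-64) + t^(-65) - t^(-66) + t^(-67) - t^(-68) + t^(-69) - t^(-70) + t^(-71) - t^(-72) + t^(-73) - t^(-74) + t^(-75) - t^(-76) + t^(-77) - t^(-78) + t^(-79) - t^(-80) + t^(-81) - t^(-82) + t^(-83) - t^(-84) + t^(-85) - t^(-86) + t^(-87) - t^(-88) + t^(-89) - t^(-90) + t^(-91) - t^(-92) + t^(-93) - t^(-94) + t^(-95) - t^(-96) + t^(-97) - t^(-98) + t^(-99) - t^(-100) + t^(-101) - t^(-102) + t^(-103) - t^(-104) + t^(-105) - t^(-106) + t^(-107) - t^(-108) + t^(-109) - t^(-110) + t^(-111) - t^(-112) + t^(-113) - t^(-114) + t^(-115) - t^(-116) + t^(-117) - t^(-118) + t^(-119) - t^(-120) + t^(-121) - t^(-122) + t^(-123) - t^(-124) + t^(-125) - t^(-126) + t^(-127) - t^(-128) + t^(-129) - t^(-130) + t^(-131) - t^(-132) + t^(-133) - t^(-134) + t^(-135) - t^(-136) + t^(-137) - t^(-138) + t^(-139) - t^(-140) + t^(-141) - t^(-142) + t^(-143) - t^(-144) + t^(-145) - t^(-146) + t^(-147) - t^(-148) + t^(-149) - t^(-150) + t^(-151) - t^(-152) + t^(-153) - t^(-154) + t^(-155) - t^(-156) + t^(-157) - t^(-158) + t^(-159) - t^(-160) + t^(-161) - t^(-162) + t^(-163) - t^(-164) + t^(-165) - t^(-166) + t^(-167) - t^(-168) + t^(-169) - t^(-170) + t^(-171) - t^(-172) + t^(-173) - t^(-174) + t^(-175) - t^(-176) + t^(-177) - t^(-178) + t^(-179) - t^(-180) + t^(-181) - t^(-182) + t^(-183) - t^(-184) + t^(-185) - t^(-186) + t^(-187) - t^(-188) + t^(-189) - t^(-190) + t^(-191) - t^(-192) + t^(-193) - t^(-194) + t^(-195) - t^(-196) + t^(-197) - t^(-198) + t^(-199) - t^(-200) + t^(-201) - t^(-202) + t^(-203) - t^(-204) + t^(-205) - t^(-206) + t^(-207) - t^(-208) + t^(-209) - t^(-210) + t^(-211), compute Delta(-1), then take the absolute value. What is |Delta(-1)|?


Step 1: The polynomial has 423 terms with alternating signs, exponents from 211 down to -211.
Step 2: Substitute t = -1. The i-th term has coefficient (-1)^i and exponent (m-i),
  so its value is (-1)^i * (-1)^(m-i) = (-1)^m = -1 for every i.
Step 3: All 423 terms equal -1, so Delta(-1) = 423 * (-1) = -423
Step 4: |Delta(-1)| = 423

423


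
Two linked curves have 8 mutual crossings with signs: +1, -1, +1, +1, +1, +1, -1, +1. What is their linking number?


Step 1: Count positive crossings: 6
Step 2: Count negative crossings: 2
Step 3: Sum of signs = 6 - 2 = 4
Step 4: Linking number = sum/2 = 4/2 = 2

2


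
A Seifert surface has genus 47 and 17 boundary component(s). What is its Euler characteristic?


chi = 2 - 2g - b
= 2 - 2*47 - 17
= 2 - 94 - 17 = -109

-109


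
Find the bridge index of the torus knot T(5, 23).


The bridge number of T(p,q) is min(p,q).
min(5, 23) = 5

5


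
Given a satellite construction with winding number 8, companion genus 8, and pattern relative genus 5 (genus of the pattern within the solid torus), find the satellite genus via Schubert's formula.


Schubert: g(satellite) = g_rel(pattern) + |winding| * g(companion),
where g_rel(pattern) is the genus of the pattern relative to the solid torus.
= 5 + 8 * 8
= 5 + 64 = 69

69


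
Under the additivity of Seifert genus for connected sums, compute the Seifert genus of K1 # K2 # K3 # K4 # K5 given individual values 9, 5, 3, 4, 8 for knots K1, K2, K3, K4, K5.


The Seifert genus is additive under connected sum.
Seifert genus(K1 # K2 # K3 # K4 # K5) = (9) + (5) + (3) + (4) + (8)
= 29

29


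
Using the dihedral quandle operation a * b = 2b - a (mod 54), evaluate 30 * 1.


30 * 1 = 2*1 - 30 mod 54
= 2 - 30 mod 54
= -28 mod 54 = 26

26


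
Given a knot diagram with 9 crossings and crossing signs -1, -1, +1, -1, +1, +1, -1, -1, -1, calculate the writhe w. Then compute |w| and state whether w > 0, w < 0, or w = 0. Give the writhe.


Step 1: Count positive crossings (+1).
Positive crossings: 3
Step 2: Count negative crossings (-1).
Negative crossings: 6
Step 3: Writhe = (positive) - (negative)
w = 3 - 6 = -3
Step 4: |w| = 3, and w is negative

-3


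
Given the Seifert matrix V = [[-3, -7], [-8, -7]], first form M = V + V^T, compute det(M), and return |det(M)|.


Step 1: Form V + V^T where V = [[-3, -7], [-8, -7]]
  V^T = [[-3, -8], [-7, -7]]
  V + V^T = [[-6, -15], [-15, -14]]
Step 2: det(V + V^T) = (-6)*(-14) - (-15)*(-15)
  = 84 - 225 = -141
Step 3: Knot determinant = |det(V + V^T)| = |-141| = 141

141


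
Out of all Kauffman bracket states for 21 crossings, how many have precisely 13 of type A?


We choose which 13 of 21 crossings get A-smoothings.
C(21, 13) = 21! / (13! * 8!)
= 203490

203490


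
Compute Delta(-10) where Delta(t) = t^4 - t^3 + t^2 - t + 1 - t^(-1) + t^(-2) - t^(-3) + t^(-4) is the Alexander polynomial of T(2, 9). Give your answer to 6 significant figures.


Substituting t = -10 into Delta(t) = t^4 - t^3 + t^2 - t + 1 - t^(-1) + t^(-2) - t^(-3) + t^(-4):
Term values: (10000) + (1000) + (100) + (10) + (1) + (0.1) + (0.01) + (0.001) + (0.0001)
Sum = 11111.1111
Rounded to 6 significant figures: 11111.1

11111.1


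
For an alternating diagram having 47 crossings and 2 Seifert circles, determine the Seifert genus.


For alternating knots, g = (c - s + 1)/2.
= (47 - 2 + 1)/2
= 46/2 = 23

23


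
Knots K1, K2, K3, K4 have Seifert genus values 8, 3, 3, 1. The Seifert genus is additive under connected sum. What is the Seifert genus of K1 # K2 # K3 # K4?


The Seifert genus is additive under connected sum.
Seifert genus(K1 # K2 # K3 # K4) = (8) + (3) + (3) + (1)
= 15

15


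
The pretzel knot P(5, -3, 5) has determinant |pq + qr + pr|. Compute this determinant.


Step 1: Compute pq + qr + pr.
pq = 5*(-3) = -15
qr = (-3)*5 = -15
pr = 5*5 = 25
pq + qr + pr = -15 + (-15) + 25 = -5
Step 2: Take absolute value.
det(P(5,-3,5)) = |-5| = 5

5


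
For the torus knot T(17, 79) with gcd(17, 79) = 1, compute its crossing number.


For a torus knot T(p, q) with gcd(p,q)=1,
the crossing number is min(p*(q-1), q*(p-1)).
p*(q-1) = 17*78 = 1326
q*(p-1) = 79*16 = 1264
min(1326, 1264) = 1264

1264


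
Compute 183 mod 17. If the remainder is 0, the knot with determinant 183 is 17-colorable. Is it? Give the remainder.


Step 1: A knot is p-colorable if and only if p divides its determinant.
Step 2: Compute 183 mod 17.
183 = 10 * 17 + 13
Step 3: 183 mod 17 = 13
Step 4: The knot is 17-colorable: no

13


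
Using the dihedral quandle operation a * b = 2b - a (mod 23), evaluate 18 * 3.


18 * 3 = 2*3 - 18 mod 23
= 6 - 18 mod 23
= -12 mod 23 = 11

11


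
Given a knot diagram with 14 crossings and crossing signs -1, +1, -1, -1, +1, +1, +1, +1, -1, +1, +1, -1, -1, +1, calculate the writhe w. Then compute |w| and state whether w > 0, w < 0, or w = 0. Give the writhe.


Step 1: Count positive crossings (+1).
Positive crossings: 8
Step 2: Count negative crossings (-1).
Negative crossings: 6
Step 3: Writhe = (positive) - (negative)
w = 8 - 6 = 2
Step 4: |w| = 2, and w is positive

2


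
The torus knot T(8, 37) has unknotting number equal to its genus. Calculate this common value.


For a torus knot T(p,q), both the unknotting number and genus equal (p-1)(q-1)/2.
= (8-1)(37-1)/2
= 7*36/2
= 252/2 = 126

126


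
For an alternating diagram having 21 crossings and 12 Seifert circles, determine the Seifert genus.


For alternating knots, g = (c - s + 1)/2.
= (21 - 12 + 1)/2
= 10/2 = 5

5


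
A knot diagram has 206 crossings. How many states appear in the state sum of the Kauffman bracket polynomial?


Each crossing contributes 2 choices (A-smoothing or B-smoothing).
Total states = 2^206 = 102844034832575377634685573909834406561420991602098741459288064

102844034832575377634685573909834406561420991602098741459288064


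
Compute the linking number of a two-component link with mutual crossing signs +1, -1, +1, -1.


Step 1: Count positive crossings: 2
Step 2: Count negative crossings: 2
Step 3: Sum of signs = 2 - 2 = 0
Step 4: Linking number = sum/2 = 0/2 = 0

0


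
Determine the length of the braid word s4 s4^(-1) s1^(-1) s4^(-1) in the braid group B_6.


The word length counts the number of generators (including inverses).
Listing each generator: s4, s4^(-1), s1^(-1), s4^(-1)
There are 4 generators in this braid word.

4


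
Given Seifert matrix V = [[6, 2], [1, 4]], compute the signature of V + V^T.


Step 1: V + V^T = [[12, 3], [3, 8]]
Step 2: trace = 20, det = 87
Step 3: Discriminant = 20^2 - 4*87 = 52
Step 4: Eigenvalues: 13.6056, 6.39445
Step 5: Signature = (# positive eigenvalues) - (# negative eigenvalues) = 2

2


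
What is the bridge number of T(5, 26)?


The bridge number of T(p,q) is min(p,q).
min(5, 26) = 5

5


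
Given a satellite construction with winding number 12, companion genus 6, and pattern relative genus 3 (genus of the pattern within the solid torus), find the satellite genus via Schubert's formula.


Schubert: g(satellite) = g_rel(pattern) + |winding| * g(companion),
where g_rel(pattern) is the genus of the pattern relative to the solid torus.
= 3 + 12 * 6
= 3 + 72 = 75

75


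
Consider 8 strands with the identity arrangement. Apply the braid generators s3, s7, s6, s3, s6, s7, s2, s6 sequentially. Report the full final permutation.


Starting with identity [1, 2, 3, 4, 5, 6, 7, 8].
Apply generators in sequence:
  After s3: [1, 2, 4, 3, 5, 6, 7, 8]
  After s7: [1, 2, 4, 3, 5, 6, 8, 7]
  After s6: [1, 2, 4, 3, 5, 8, 6, 7]
  After s3: [1, 2, 3, 4, 5, 8, 6, 7]
  After s6: [1, 2, 3, 4, 5, 6, 8, 7]
  After s7: [1, 2, 3, 4, 5, 6, 7, 8]
  After s2: [1, 3, 2, 4, 5, 6, 7, 8]
  After s6: [1, 3, 2, 4, 5, 7, 6, 8]
Final permutation: [1, 3, 2, 4, 5, 7, 6, 8]

[1, 3, 2, 4, 5, 7, 6, 8]


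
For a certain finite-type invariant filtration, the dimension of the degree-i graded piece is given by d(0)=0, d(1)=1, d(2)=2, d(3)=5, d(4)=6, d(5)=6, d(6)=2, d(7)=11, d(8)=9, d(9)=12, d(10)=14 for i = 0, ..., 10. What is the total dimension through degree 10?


Total dimension = d(0) + d(1) + ... + d(10)
= 0 + 1 + 2 + 5 + 6 + 6 + 2 + 11 + 9 + 12 + 14
= 68

68


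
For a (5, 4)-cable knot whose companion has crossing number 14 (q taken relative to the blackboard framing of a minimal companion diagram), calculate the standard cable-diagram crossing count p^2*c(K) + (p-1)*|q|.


Step 1: Each of the c(K) crossings of the companion diagram becomes p*p = p^2 crossings among the p parallel strands, and each of the |q| twists s_1 s_2 ... s_(p-1) adds (p-1) crossings.
  Crossings = p^2 * c(K) + (p-1)*|q|
Step 2: = 5^2 * 14 + (5-1)*4
Step 3: = 25*14 + 4*4
Step 4: = 350 + 16 = 366

366


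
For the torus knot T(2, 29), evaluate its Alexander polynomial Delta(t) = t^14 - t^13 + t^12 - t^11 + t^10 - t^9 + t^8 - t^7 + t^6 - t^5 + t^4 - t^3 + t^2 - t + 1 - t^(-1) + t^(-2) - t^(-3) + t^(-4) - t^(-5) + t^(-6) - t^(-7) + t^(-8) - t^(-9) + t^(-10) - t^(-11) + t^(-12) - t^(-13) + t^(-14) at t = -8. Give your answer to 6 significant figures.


Substituting t = -8 into Delta(t) = t^14 - t^13 + t^12 - t^11 + t^10 - t^9 + t^8 - t^7 + t^6 - t^5 + t^4 - t^3 + t^2 - t + 1 - t^(-1) + t^(-2) - t^(-3) + t^(-4) - t^(-5) + t^(-6) - t^(-7) + t^(-8) - t^(-9) + t^(-10) - t^(-11) + t^(-12) - t^(-13) + t^(-14):
Term values: (4398046511104) + (549755813888) + (68719476736) + (8589934592) + (1073741824) + (134217728) + (16777216) + (2097152) + (262144) + (32768) + (4096) + (512) + (64) + (8) + (1) + (0.125) + (0.015625) + (0.00195312) + (0.000244141) + (3.05176e-05) + (3.8147e-06) + (4.76837e-07) + (5.96046e-08) + (7.45058e-09) + (9.31323e-10) + (1.16415e-10) + (1.45519e-11) + (1.81899e-12) + (2.27374e-13)
Sum = 5.02633887e+12
Rounded to 6 significant figures: 5.02634e+12

5.02634e+12


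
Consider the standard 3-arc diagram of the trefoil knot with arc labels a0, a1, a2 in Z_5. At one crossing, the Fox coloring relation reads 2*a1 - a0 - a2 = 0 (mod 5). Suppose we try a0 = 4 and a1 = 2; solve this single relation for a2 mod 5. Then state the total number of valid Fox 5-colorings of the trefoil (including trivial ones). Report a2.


Step 1: Apply the given crossing relation 2*a1 - a0 - a2 = 0 (mod 5).
  a2 = 2*a1 - a0 mod 5
  a2 = 2*2 - 4 mod 5
  a2 = 4 - 4 mod 5
  a2 = 0 mod 5 = 0
Step 2: The trefoil has determinant 3.
  Number of Fox p-colorings (p prime) is p^2 if p = 3, else p.
  Since 5 does not divide 3, only trivial (constant) colorings exist.
  (So the trial a0 = 4, a1 = 2 with a0 != a1 does NOT extend to a valid coloring of the whole trefoil: the other two crossing relations require 3*(a1 - a0) = 0 (mod 5), which fails.)
  Total colorings = 5
Step 3: a2 = 0, total Fox 5-colorings = 5

0


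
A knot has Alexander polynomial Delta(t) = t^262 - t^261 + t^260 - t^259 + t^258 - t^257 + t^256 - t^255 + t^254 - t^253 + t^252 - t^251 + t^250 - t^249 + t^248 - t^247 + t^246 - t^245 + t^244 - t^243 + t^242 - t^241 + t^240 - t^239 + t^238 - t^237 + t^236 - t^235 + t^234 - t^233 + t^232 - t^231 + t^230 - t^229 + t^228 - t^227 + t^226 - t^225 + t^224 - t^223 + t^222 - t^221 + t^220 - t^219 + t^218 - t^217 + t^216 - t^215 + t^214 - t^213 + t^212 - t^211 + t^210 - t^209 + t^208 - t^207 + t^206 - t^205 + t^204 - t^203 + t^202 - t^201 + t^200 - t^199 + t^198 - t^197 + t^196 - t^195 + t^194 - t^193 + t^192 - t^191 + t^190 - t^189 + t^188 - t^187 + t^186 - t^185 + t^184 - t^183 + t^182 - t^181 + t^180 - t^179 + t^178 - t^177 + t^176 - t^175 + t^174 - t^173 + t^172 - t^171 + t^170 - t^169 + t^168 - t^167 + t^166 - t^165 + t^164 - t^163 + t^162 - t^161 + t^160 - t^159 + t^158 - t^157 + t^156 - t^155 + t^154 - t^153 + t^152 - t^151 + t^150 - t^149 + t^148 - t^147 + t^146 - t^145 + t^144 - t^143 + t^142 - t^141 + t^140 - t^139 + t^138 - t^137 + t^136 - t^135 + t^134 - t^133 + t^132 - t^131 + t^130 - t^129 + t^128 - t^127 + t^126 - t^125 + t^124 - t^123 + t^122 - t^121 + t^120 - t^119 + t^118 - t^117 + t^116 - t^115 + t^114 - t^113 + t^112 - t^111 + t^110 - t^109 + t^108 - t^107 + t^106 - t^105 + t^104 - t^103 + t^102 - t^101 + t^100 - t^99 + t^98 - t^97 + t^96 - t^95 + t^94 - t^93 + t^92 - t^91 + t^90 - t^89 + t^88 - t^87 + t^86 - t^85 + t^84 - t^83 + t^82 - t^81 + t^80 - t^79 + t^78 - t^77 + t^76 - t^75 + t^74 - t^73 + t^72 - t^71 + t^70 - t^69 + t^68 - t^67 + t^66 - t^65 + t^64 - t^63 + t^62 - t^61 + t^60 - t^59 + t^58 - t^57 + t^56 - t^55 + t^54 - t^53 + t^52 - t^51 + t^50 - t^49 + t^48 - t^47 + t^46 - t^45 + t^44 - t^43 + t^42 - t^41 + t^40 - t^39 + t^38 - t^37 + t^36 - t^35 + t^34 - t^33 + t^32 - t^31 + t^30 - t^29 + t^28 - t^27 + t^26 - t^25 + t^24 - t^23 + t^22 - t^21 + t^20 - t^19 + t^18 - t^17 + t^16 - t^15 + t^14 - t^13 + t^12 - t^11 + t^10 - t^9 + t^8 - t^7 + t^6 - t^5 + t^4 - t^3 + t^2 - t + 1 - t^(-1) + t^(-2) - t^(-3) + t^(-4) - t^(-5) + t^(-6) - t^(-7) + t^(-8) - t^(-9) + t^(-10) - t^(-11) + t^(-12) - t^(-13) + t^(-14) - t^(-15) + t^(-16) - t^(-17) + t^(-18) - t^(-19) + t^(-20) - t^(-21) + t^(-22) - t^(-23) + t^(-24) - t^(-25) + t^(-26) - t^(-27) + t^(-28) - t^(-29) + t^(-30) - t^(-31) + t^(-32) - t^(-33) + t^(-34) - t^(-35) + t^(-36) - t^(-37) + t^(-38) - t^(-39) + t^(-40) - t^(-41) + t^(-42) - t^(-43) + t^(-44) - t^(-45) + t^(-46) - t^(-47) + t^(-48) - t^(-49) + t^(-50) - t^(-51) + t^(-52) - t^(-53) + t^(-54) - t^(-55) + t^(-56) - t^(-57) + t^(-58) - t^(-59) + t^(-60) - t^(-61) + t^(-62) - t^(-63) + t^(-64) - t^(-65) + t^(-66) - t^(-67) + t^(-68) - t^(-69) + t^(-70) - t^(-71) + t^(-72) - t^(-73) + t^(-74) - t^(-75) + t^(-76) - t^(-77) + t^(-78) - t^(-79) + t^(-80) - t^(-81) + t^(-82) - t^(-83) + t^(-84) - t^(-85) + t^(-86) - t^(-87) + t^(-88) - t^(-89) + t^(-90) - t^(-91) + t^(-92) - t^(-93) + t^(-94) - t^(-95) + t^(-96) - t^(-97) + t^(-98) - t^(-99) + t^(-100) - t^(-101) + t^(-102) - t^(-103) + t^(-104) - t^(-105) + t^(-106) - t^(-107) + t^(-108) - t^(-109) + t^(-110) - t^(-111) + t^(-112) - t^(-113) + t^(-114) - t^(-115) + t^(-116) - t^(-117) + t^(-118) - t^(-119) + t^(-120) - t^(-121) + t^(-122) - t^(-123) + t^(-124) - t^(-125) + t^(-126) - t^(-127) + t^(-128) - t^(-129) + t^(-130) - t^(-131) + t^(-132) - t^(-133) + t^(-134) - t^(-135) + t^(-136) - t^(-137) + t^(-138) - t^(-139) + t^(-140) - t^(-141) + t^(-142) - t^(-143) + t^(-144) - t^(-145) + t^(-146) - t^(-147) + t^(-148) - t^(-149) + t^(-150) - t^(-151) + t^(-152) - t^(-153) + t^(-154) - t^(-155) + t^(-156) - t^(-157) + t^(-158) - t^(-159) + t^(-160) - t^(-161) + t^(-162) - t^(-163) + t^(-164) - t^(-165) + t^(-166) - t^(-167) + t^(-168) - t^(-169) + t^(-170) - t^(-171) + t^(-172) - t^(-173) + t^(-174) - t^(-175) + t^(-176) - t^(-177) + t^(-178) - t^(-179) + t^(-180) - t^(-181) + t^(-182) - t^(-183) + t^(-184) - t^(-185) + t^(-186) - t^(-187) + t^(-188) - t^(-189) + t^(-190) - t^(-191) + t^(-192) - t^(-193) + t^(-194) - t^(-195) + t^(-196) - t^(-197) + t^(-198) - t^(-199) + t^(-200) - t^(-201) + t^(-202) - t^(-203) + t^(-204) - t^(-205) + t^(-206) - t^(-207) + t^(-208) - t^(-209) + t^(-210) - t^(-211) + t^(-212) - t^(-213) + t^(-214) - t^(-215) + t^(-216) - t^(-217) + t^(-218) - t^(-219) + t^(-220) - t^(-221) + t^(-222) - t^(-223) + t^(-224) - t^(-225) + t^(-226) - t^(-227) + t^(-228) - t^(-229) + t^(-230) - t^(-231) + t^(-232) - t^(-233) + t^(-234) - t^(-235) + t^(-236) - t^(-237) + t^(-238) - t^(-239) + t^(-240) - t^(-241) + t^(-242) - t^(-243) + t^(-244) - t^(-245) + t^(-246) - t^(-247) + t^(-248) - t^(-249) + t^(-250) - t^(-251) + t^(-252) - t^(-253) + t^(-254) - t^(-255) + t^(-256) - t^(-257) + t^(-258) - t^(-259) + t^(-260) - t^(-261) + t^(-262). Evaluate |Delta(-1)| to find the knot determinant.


Step 1: The polynomial has 525 terms with alternating signs, exponents from 262 down to -262.
Step 2: Substitute t = -1. The i-th term has coefficient (-1)^i and exponent (m-i),
  so its value is (-1)^i * (-1)^(m-i) = (-1)^m = 1 for every i.
Step 3: All 525 terms equal 1, so Delta(-1) = 525 * (1) = 525
Step 4: |Delta(-1)| = 525

525


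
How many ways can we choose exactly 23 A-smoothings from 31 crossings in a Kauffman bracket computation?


We choose which 23 of 31 crossings get A-smoothings.
C(31, 23) = 31! / (23! * 8!)
= 7888725

7888725


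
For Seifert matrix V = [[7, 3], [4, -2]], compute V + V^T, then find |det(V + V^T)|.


Step 1: Form V + V^T where V = [[7, 3], [4, -2]]
  V^T = [[7, 4], [3, -2]]
  V + V^T = [[14, 7], [7, -4]]
Step 2: det(V + V^T) = 14*(-4) - 7*7
  = -56 - 49 = -105
Step 3: Knot determinant = |det(V + V^T)| = |-105| = 105

105


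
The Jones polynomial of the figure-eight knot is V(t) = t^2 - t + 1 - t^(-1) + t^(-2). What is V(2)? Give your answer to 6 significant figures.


Substituting t = 2 into V(t) = t^2 - t + 1 - t^(-1) + t^(-2):
  (+)t^(2) = 4
  (-)t^(1) = -2
  (+)t^(0) = 1
  (-)t^(-1) = -0.5
  (+)t^(-2) = 0.25
Sum = (4) + (-2) + (1) + (-0.5) + (0.25)
= 2.75
Rounded to 6 significant figures: 2.75

2.75


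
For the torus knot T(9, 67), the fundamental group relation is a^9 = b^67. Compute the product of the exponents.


The relation is a^9 = b^67.
Product of exponents = 9 * 67
= 603

603


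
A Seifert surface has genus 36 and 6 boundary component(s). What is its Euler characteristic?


chi = 2 - 2g - b
= 2 - 2*36 - 6
= 2 - 72 - 6 = -76

-76


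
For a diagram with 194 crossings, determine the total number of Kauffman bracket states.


Each crossing contributes 2 choices (A-smoothing or B-smoothing).
Total states = 2^194 = 25108406941546723055343157692830665664409421777856138051584

25108406941546723055343157692830665664409421777856138051584


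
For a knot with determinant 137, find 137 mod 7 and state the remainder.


Step 1: A knot is p-colorable if and only if p divides its determinant.
Step 2: Compute 137 mod 7.
137 = 19 * 7 + 4
Step 3: 137 mod 7 = 4
Step 4: The knot is 7-colorable: no

4


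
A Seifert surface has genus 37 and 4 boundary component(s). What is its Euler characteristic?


chi = 2 - 2g - b
= 2 - 2*37 - 4
= 2 - 74 - 4 = -76

-76


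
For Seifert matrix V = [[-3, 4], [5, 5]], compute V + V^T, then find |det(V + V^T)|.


Step 1: Form V + V^T where V = [[-3, 4], [5, 5]]
  V^T = [[-3, 5], [4, 5]]
  V + V^T = [[-6, 9], [9, 10]]
Step 2: det(V + V^T) = (-6)*10 - 9*9
  = -60 - 81 = -141
Step 3: Knot determinant = |det(V + V^T)| = |-141| = 141

141


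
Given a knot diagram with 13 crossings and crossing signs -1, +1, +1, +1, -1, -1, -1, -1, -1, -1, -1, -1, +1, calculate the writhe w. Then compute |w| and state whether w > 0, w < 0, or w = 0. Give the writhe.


Step 1: Count positive crossings (+1).
Positive crossings: 4
Step 2: Count negative crossings (-1).
Negative crossings: 9
Step 3: Writhe = (positive) - (negative)
w = 4 - 9 = -5
Step 4: |w| = 5, and w is negative

-5


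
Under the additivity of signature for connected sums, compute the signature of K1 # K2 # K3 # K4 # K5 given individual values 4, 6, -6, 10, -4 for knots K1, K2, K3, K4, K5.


The signature is additive under connected sum.
signature(K1 # K2 # K3 # K4 # K5) = (4) + (6) + (-6) + (10) + (-4)
= 10

10


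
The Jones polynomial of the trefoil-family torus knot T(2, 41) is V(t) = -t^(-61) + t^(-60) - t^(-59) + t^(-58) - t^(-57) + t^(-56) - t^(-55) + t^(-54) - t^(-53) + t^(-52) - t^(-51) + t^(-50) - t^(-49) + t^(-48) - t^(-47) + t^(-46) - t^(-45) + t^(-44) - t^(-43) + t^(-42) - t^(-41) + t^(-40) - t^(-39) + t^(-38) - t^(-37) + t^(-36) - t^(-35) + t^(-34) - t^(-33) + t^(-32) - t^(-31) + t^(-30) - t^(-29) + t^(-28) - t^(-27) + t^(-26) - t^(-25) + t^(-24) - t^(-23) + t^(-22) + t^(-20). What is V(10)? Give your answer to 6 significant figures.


Substituting t = 10 into V(t) = -t^(-61) + t^(-60) - t^(-59) + t^(-58) - t^(-57) + t^(-56) - t^(-55) + t^(-54) - t^(-53) + t^(-52) - t^(-51) + t^(-50) - t^(-49) + t^(-48) - t^(-47) + t^(-46) - t^(-45) + t^(-44) - t^(-43) + t^(-42) - t^(-41) + t^(-40) - t^(-39) + t^(-38) - t^(-37) + t^(-36) - t^(-35) + t^(-34) - t^(-33) + t^(-32) - t^(-31) + t^(-30) - t^(-29) + t^(-28) - t^(-27) + t^(-26) - t^(-25) + t^(-24) - t^(-23) + t^(-22) + t^(-20):
  (-)t^(-61) = -1e-61
  (+)t^(-60) = 1e-60
  (-)t^(-59) = -1e-59
  (+)t^(-58) = 1e-58
  (-)t^(-57) = -1e-57
  (+)t^(-56) = 1e-56
  (-)t^(-55) = -1e-55
  (+)t^(-54) = 1e-54
  (-)t^(-53) = -1e-53
  (+)t^(-52) = 1e-52
  (-)t^(-51) = -1e-51
  (+)t^(-50) = 1e-50
  (-)t^(-49) = -1e-49
  (+)t^(-48) = 1e-48
  (-)t^(-47) = -1e-47
  (+)t^(-46) = 1e-46
  (-)t^(-45) = -1e-45
  (+)t^(-44) = 1e-44
  (-)t^(-43) = -1e-43
  (+)t^(-42) = 1e-42
  (-)t^(-41) = -1e-41
  (+)t^(-40) = 1e-40
  (-)t^(-39) = -1e-39
  (+)t^(-38) = 1e-38
  (-)t^(-37) = -1e-37
  (+)t^(-36) = 1e-36
  (-)t^(-35) = -1e-35
  (+)t^(-34) = 1e-34
  (-)t^(-33) = -1e-33
  (+)t^(-32) = 1e-32
  (-)t^(-31) = -1e-31
  (+)t^(-30) = 1e-30
  (-)t^(-29) = -1e-29
  (+)t^(-28) = 1e-28
  (-)t^(-27) = -1e-27
  (+)t^(-26) = 1e-26
  (-)t^(-25) = -1e-25
  (+)t^(-24) = 1e-24
  (-)t^(-23) = -1e-23
  (+)t^(-22) = 1e-22
  (+)t^(-20) = 1e-20
Sum = (-1e-61) + (1e-60) + (-1e-59) + (1e-58) + (-1e-57) + (1e-56) + (-1e-55) + (1e-54) + (-1e-53) + (1e-52) + (-1e-51) + (1e-50) + (-1e-49) + (1e-48) + (-1e-47) + (1e-46) + (-1e-45) + (1e-44) + (-1e-43) + (1e-42) + (-1e-41) + (1e-40) + (-1e-39) + (1e-38) + (-1e-37) + (1e-36) + (-1e-35) + (1e-34) + (-1e-33) + (1e-32) + (-1e-31) + (1e-30) + (-1e-29) + (1e-28) + (-1e-27) + (1e-26) + (-1e-25) + (1e-24) + (-1e-23) + (1e-22) + (1e-20)
= 1.009090909e-20
Rounded to 6 significant figures: 1.00909e-20

1.00909e-20
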